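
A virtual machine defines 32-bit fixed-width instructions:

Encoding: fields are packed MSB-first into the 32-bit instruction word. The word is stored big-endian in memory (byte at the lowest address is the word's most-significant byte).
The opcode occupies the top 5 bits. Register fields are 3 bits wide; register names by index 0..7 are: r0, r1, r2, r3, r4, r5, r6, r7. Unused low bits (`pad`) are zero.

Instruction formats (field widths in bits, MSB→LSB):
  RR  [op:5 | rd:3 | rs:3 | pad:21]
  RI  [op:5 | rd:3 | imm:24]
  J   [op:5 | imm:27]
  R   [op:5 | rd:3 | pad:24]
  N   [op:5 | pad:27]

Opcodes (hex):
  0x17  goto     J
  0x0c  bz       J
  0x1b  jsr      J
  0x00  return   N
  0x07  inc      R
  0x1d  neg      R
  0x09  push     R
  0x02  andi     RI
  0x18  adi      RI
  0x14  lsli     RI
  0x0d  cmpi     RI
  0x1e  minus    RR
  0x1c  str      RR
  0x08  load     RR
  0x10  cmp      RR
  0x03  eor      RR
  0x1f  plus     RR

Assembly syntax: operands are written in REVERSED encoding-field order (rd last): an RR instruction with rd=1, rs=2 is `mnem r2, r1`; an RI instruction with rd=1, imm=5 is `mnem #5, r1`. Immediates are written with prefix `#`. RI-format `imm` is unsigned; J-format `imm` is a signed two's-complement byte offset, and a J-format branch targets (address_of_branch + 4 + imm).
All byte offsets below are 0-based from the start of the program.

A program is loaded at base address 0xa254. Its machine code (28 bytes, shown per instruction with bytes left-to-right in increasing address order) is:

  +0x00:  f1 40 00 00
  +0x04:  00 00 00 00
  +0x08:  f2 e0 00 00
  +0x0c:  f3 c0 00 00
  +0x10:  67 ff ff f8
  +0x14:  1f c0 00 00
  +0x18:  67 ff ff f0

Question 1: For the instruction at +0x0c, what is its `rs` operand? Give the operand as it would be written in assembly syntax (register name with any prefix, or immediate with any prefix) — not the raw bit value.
@+0c  big-endian(f3 c0 00 00) = 0xf3c00000
  top 5b → 0x1e → minus [RR]
  rd@[26:24]=0x3 ⇒ r3
  rs@[23:21]=0x6 ⇒ r6

r6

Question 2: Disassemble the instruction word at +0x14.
@+14  big-endian(1f c0 00 00) = 0x1fc00000
  top 5b → 0x3 → eor [RR]
  rd@[26:24]=0x7 ⇒ r7
  rs@[23:21]=0x6 ⇒ r6

eor r6, r7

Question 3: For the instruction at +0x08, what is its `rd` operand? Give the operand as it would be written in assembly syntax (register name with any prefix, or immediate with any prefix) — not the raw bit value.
r2

@+08  big-endian(f2 e0 00 00) = 0xf2e00000
  op=0xf2e00000>>27=0x1e ⇒ minus (RR)
  rd@[26:24]=0x2 ⇒ r2
  rs@[23:21]=0x7 ⇒ r7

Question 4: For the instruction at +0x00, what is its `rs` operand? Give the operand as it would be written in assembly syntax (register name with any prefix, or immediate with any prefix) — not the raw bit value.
r2

off 0x00: read f1 40 00 00 as big → 0xf1400000
  opcode bits[31:27]=0x1e: minus/RR
  rd@[26:24]=0x1 ⇒ r1
  rs@[23:21]=0x2 ⇒ r2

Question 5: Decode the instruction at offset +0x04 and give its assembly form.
return

[04] 00 00 00 00 → 0x00000000
  opcode bits[31:27]=0x0: return/N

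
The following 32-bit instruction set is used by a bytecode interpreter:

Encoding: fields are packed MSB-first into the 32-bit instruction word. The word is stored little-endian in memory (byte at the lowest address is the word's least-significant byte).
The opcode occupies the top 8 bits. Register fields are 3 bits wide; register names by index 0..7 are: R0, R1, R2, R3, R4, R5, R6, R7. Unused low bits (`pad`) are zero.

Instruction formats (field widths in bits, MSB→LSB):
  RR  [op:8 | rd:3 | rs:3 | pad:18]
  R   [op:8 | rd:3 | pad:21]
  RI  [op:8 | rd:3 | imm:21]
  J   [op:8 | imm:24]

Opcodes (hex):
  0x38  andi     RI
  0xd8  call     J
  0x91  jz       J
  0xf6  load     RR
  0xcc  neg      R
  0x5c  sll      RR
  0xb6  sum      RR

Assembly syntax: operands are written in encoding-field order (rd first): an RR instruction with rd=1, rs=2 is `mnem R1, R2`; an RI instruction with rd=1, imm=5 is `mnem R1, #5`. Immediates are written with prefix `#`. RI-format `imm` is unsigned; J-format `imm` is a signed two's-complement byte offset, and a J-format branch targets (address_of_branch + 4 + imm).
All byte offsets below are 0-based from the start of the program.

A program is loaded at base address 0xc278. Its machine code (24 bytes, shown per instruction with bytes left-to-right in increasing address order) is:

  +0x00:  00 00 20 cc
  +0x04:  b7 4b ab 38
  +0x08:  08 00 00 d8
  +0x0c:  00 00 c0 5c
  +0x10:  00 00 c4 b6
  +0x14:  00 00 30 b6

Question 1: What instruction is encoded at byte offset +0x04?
andi R5, #740279

off 0x04: read b7 4b ab 38 as little → 0x38ab4bb7
  opcode bits[31:24]=0x38: andi/RI
  rd@[23:21]=0x5 ⇒ R5
  imm@[20:0]=0xb4bb7 ⇒ #740279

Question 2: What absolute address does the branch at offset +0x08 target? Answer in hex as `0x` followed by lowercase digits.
off 0x08: read 08 00 00 d8 as little → 0xd8000008
  op=0xd8000008>>24=0xd8 ⇒ call (J)
  imm@[23:0]=0x8 ⇒ #8
  target = base 0xc278 + off 0x08 + 4 + imm 8 = 0xc28c

0xc28c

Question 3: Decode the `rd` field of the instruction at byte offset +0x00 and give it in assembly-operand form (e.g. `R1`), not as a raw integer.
R1

off 0x00: read 00 00 20 cc as little → 0xcc200000
  op=0xcc200000>>24=0xcc ⇒ neg (R)
  rd: (w>>21)&0x7=0x1 → R1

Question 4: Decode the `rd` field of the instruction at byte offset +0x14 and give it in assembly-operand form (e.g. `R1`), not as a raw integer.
off 0x14: read 00 00 30 b6 as little → 0xb6300000
  op=0xb6300000>>24=0xb6 ⇒ sum (RR)
  [23:21] rd=1 = R1
  [20:18] rs=4 = R4

R1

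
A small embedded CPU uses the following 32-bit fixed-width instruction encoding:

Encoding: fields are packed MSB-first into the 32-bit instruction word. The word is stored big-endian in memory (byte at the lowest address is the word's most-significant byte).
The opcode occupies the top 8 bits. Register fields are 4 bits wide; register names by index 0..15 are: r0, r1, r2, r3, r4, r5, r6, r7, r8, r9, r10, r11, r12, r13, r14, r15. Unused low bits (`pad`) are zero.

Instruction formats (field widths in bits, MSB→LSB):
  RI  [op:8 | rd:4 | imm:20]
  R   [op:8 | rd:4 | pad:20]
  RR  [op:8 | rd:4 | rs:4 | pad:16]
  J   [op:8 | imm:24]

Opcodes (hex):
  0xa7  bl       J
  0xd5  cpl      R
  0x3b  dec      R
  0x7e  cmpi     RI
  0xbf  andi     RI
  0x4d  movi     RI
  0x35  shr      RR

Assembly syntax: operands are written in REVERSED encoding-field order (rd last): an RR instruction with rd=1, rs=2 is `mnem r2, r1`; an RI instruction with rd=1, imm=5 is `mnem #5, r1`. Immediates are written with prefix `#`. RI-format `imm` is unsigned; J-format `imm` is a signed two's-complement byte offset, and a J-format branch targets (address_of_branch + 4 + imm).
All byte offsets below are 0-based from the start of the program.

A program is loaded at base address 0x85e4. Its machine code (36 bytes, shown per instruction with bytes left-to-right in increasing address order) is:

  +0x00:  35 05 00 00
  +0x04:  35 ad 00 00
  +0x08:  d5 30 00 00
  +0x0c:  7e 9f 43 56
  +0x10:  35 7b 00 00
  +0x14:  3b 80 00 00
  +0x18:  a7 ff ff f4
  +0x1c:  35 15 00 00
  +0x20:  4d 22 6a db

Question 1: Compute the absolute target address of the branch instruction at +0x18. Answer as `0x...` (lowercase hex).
0x85f4

[18] a7 ff ff f4 → 0xa7fffff4
  op=0xa7fffff4>>24=0xa7 ⇒ bl (J)
  imm@[23:0]=0xfffff4 (s24→-12) ⇒ #-12
  target = base 0x85e4 + off 0x18 + 4 + imm -12 = 0x85f4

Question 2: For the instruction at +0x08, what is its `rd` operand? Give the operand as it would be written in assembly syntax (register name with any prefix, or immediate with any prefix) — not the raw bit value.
r3

+0x08: d5 30 00 00 ⇒ word 0xd5300000 (big)
  top 8b → 0xd5 → cpl [R]
  [23:20] rd=3 = r3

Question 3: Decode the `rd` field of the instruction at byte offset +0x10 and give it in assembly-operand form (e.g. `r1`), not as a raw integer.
r7

off 0x10: read 35 7b 00 00 as big → 0x357b0000
  opcode bits[31:24]=0x35: shr/RR
  [23:20] rd=7 = r7
  [19:16] rs=11 = r11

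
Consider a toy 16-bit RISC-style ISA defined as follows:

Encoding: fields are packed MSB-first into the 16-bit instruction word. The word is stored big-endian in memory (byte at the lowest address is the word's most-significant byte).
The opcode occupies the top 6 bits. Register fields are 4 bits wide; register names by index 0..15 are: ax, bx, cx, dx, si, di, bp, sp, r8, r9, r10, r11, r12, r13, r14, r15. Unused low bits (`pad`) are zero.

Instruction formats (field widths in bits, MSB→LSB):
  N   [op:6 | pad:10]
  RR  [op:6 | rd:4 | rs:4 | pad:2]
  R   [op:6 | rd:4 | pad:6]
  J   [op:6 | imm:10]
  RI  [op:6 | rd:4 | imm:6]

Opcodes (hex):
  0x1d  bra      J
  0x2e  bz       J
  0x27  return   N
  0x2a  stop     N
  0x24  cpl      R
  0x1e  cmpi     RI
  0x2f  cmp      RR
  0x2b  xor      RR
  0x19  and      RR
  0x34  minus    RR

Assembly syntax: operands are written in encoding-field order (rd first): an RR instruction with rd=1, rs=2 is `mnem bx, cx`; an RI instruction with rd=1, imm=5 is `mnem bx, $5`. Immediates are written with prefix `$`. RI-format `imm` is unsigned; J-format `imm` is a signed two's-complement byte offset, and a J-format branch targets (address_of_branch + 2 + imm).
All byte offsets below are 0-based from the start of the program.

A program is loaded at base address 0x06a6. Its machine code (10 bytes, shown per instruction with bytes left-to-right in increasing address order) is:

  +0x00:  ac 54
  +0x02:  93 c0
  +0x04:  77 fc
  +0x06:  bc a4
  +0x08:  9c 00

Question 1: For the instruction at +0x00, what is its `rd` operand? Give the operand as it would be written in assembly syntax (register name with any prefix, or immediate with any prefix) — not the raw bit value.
bx

[00] ac 54 → 0xac54
  opcode bits[15:10]=0x2b: xor/RR
  [9:6] rd=1 = bx
  [5:2] rs=5 = di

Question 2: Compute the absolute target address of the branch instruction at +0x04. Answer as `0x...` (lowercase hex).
0x06a8

off 0x04: read 77 fc as big → 0x77fc
  opcode bits[15:10]=0x1d: bra/J
  imm@[9:0]=0x3fc (s10→-4) ⇒ $-4
  target = base 0x06a6 + off 0x04 + 2 + imm -4 = 0x06a8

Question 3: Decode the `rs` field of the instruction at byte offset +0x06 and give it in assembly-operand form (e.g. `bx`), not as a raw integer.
r9

+0x06: bc a4 ⇒ word 0xbca4 (big)
  opcode bits[15:10]=0x2f: cmp/RR
  rd: (w>>6)&0xf=0x2 → cx
  rs: (w>>2)&0xf=0x9 → r9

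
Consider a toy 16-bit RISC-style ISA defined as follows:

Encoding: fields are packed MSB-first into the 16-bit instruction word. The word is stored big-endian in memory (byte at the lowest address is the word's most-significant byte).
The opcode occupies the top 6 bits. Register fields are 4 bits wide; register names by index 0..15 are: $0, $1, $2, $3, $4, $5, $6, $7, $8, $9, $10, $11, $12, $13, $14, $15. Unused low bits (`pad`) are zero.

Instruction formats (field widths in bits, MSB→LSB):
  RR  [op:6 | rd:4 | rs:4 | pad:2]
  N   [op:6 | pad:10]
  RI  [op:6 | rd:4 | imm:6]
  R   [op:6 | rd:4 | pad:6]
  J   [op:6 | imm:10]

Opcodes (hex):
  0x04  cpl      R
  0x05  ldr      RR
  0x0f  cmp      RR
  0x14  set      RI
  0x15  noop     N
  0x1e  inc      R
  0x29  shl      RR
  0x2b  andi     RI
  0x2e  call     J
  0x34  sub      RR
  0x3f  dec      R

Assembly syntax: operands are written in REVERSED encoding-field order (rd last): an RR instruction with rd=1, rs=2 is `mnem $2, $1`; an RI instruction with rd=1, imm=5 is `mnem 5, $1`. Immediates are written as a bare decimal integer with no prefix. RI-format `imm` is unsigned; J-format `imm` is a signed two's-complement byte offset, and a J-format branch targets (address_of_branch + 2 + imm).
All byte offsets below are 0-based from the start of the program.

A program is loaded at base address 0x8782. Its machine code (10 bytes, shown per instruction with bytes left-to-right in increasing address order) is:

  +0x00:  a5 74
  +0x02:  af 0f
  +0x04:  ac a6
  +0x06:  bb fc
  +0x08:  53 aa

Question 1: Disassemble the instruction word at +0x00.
off 0x00: read a5 74 as big → 0xa574
  top 6b → 0x29 → shl [RR]
  rd: (w>>6)&0xf=0x5 → $5
  rs: (w>>2)&0xf=0xd → $13

shl $13, $5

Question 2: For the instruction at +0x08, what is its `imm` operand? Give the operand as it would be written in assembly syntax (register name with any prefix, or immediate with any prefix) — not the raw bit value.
42

[08] 53 aa → 0x53aa
  top 6b → 0x14 → set [RI]
  [9:6] rd=14 = $14
  [5:0] imm=42 = 42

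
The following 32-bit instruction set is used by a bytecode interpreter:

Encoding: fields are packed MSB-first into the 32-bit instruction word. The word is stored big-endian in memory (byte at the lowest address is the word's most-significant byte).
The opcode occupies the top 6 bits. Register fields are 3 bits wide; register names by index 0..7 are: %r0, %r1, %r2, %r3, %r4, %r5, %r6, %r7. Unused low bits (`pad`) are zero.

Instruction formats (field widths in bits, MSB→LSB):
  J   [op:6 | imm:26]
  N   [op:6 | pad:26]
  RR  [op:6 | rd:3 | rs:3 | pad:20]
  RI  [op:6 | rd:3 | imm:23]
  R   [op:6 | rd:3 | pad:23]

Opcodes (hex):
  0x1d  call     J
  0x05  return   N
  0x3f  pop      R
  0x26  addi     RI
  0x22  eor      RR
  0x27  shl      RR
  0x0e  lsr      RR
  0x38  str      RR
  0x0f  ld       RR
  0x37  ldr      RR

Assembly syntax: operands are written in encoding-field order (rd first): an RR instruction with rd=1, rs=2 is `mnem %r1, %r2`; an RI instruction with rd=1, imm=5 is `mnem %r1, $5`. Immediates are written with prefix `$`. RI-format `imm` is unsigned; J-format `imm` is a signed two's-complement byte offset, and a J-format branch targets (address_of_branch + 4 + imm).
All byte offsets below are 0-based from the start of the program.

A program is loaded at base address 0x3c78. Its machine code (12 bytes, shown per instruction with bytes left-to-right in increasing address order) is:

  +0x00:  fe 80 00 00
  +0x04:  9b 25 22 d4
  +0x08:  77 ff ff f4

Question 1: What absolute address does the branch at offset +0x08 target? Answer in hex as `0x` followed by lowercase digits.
0x3c78

@+08  big-endian(77 ff ff f4) = 0x77fffff4
  opcode bits[31:26]=0x1d: call/J
  [25:0] imm=67108852 (s26→-12) = $-12
  target = base 0x3c78 + off 0x08 + 4 + imm -12 = 0x3c78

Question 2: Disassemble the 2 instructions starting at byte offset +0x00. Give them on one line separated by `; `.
@+00  big-endian(fe 80 00 00) = 0xfe800000
  top 6b → 0x3f → pop [R]
  [25:23] rd=5 = %r5
@+04  big-endian(9b 25 22 d4) = 0x9b2522d4
  top 6b → 0x26 → addi [RI]
  [25:23] rd=6 = %r6
  [22:0] imm=2433748 = $2433748

pop %r5; addi %r6, $2433748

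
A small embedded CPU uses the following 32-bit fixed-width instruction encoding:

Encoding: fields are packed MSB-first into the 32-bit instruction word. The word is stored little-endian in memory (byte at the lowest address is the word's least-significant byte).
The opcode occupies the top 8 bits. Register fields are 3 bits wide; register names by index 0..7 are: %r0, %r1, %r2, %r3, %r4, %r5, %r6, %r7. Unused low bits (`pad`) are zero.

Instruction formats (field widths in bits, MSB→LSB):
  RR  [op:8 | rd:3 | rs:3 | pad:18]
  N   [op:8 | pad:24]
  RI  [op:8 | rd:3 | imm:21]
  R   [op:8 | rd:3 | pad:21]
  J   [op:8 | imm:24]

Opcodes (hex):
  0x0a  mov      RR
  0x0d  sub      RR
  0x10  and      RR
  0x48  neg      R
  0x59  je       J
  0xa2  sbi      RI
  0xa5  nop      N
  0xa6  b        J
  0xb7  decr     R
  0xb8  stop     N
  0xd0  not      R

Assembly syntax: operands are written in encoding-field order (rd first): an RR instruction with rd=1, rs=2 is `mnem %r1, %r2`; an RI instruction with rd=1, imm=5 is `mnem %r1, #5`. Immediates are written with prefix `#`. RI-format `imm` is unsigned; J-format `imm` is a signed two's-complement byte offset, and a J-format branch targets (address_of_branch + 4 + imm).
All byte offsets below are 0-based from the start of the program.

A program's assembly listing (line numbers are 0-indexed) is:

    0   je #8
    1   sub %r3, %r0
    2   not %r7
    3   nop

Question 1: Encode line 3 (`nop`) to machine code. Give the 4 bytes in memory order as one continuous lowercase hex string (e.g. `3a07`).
000000a5

line 3 (nop): pack op=0xa5:8|pad=0:24 = 0xa5000000; little→ 00 00 00 a5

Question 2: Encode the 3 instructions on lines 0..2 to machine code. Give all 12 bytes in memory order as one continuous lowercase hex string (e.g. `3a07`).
080000590000600d0000e0d0

L0: je op=0x59:8|imm=8:24 ⇒ 0x59000008 ⇒ little 08 00 00 59
L1: sub op=0xd:8|rd=3:3|rs=0:3|pad=0:18 ⇒ 0x0d600000 ⇒ little 00 00 60 0d
L2: not op=0xd0:8|rd=7:3|pad=0:21 ⇒ 0xd0e00000 ⇒ little 00 00 e0 d0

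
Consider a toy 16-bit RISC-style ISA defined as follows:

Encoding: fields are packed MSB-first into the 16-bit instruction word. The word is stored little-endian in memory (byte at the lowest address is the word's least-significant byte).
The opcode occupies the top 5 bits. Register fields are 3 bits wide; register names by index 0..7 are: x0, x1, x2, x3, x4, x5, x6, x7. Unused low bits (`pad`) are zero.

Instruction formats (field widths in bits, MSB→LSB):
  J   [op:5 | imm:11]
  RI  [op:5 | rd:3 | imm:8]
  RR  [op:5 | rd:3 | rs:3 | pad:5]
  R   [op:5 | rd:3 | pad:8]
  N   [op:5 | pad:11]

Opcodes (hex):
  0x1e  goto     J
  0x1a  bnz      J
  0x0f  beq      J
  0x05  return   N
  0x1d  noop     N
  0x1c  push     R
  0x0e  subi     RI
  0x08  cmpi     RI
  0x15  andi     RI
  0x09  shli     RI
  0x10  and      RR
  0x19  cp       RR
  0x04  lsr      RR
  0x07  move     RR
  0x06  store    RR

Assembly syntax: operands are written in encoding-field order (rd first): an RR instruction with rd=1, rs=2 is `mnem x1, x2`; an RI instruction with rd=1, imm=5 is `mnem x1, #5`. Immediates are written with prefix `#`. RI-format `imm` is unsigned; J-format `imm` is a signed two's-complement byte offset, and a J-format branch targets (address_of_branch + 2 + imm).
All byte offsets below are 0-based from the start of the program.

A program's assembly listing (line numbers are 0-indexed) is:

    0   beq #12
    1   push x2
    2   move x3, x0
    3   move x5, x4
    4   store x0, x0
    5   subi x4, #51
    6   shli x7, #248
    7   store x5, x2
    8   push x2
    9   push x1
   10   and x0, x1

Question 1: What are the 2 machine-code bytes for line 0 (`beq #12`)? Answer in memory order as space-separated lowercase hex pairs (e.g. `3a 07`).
0c 78

0. beq fields op=0xf:5|imm=12:11 → word 780ch → 0c 78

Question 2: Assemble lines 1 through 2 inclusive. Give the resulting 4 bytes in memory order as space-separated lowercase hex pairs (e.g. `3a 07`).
00 e2 00 3b

L1: push op=0x1c:5|rd=2:3|pad=0:8 ⇒ 0xe200 ⇒ little 00 e2
L2: move op=0x7:5|rd=3:3|rs=0:3|pad=0:5 ⇒ 0x3b00 ⇒ little 00 3b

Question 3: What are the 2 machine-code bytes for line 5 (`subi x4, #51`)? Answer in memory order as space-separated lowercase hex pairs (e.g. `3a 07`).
33 74

L5: subi op=0xe:5|rd=4:3|imm=51:8 ⇒ 0x7433 ⇒ little 33 74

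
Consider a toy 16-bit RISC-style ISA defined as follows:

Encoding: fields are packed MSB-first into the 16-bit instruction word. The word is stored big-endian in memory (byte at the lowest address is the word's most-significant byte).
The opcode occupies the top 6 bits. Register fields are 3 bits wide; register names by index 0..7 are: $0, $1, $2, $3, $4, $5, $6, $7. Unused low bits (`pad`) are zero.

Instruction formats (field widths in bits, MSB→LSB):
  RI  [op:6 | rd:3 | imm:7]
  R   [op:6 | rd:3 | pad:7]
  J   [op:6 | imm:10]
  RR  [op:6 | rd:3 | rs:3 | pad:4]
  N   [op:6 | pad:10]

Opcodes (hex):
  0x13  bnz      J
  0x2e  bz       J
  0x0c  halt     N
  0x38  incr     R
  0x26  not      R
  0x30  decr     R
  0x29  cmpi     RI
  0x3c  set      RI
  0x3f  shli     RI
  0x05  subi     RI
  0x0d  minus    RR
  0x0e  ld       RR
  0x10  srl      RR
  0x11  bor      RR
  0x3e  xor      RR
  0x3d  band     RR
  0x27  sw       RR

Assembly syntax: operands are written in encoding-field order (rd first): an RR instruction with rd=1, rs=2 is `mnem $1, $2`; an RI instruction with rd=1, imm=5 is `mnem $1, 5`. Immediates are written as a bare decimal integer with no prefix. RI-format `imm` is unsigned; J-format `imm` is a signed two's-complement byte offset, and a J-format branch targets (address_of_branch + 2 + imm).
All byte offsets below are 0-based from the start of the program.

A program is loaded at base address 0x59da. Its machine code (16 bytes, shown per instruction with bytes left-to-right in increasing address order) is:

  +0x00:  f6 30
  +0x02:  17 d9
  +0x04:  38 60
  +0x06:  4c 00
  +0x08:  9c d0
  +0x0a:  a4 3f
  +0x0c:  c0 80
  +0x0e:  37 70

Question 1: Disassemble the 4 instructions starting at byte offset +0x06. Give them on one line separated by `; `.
[06] 4c 00 → 0x4c00
  top 6b → 0x13 → bnz [J]
  imm@[9:0]=0x0 ⇒ 0
[08] 9c d0 → 0x9cd0
  top 6b → 0x27 → sw [RR]
  rd@[9:7]=0x1 ⇒ $1
  rs@[6:4]=0x5 ⇒ $5
[0a] a4 3f → 0xa43f
  top 6b → 0x29 → cmpi [RI]
  rd@[9:7]=0x0 ⇒ $0
  imm@[6:0]=0x3f ⇒ 63
[0c] c0 80 → 0xc080
  top 6b → 0x30 → decr [R]
  rd@[9:7]=0x1 ⇒ $1

bnz 0; sw $1, $5; cmpi $0, 63; decr $1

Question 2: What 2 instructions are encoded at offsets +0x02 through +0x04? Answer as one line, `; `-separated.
subi $7, 89; ld $0, $6

[02] 17 d9 → 0x17d9
  op=0x17d9>>10=0x5 ⇒ subi (RI)
  [9:7] rd=7 = $7
  [6:0] imm=89 = 89
[04] 38 60 → 0x3860
  op=0x3860>>10=0xe ⇒ ld (RR)
  [9:7] rd=0 = $0
  [6:4] rs=6 = $6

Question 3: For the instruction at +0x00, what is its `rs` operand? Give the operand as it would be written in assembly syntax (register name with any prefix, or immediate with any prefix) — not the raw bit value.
+0x00: f6 30 ⇒ word 0xf630 (big)
  opcode bits[15:10]=0x3d: band/RR
  rd@[9:7]=0x4 ⇒ $4
  rs@[6:4]=0x3 ⇒ $3

$3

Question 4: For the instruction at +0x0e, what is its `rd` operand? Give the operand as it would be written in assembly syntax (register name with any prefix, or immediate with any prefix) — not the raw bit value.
+0x0e: 37 70 ⇒ word 0x3770 (big)
  opcode bits[15:10]=0xd: minus/RR
  rd@[9:7]=0x6 ⇒ $6
  rs@[6:4]=0x7 ⇒ $7

$6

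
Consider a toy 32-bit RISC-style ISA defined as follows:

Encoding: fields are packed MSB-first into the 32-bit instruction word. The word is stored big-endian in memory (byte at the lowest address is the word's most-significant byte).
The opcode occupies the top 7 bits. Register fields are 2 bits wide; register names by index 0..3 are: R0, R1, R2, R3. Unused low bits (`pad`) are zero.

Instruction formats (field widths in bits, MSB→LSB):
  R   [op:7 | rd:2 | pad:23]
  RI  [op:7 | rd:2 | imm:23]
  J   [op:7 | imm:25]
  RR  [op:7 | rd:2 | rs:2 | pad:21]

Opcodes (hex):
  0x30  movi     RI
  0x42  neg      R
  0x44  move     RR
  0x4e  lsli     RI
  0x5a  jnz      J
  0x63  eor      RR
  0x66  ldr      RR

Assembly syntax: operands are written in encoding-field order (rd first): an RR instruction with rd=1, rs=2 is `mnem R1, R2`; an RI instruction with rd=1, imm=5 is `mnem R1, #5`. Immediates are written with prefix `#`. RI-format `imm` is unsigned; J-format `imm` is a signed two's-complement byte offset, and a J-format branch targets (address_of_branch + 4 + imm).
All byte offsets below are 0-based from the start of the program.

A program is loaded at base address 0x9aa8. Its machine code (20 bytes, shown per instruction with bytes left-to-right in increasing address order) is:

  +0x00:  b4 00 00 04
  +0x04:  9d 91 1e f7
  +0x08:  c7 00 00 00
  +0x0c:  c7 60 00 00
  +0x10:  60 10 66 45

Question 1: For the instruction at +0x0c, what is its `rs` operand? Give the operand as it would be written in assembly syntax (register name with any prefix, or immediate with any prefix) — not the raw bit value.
R3

+0x0c: c7 60 00 00 ⇒ word 0xc7600000 (big)
  top 7b → 0x63 → eor [RR]
  rd: (w>>23)&0x3=0x2 → R2
  rs: (w>>21)&0x3=0x3 → R3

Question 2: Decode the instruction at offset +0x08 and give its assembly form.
eor R2, R0

+0x08: c7 00 00 00 ⇒ word 0xc7000000 (big)
  top 7b → 0x63 → eor [RR]
  rd@[24:23]=0x2 ⇒ R2
  rs@[22:21]=0x0 ⇒ R0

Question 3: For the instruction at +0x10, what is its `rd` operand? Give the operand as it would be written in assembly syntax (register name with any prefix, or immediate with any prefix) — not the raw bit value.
R0

+0x10: 60 10 66 45 ⇒ word 0x60106645 (big)
  opcode bits[31:25]=0x30: movi/RI
  rd@[24:23]=0x0 ⇒ R0
  imm@[22:0]=0x106645 ⇒ #1074757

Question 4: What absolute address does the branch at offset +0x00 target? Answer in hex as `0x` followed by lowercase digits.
+0x00: b4 00 00 04 ⇒ word 0xb4000004 (big)
  top 7b → 0x5a → jnz [J]
  imm@[24:0]=0x4 ⇒ #4
  target = base 0x9aa8 + off 0x00 + 4 + imm 4 = 0x9ab0

0x9ab0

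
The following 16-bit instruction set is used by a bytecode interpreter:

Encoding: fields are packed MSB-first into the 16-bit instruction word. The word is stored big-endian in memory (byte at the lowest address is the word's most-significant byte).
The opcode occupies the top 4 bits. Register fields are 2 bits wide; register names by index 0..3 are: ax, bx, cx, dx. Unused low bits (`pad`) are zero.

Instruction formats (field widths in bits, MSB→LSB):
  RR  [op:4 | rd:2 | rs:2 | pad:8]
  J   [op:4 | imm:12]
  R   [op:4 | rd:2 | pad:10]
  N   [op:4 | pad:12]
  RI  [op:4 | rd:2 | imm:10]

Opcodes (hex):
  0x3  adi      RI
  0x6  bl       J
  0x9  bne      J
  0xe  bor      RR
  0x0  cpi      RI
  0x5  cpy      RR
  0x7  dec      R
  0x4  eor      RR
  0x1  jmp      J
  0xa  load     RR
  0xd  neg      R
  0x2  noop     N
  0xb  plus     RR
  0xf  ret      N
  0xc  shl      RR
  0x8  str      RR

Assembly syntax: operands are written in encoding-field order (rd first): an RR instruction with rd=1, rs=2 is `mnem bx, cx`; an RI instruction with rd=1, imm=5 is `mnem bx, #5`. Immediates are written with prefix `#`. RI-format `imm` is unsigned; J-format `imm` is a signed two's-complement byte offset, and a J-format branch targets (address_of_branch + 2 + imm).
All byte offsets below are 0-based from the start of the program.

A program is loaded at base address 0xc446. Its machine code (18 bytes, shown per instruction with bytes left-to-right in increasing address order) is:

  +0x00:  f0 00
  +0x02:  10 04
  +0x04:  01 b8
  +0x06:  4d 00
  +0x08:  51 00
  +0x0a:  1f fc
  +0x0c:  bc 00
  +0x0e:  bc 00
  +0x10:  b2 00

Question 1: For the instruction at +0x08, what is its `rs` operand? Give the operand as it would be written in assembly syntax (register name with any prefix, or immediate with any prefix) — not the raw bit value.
bx

@+08  big-endian(51 00) = 0x5100
  opcode bits[15:12]=0x5: cpy/RR
  rd: (w>>10)&0x3=0x0 → ax
  rs: (w>>8)&0x3=0x1 → bx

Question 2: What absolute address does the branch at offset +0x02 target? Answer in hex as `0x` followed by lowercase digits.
0xc44e

+0x02: 10 04 ⇒ word 0x1004 (big)
  opcode bits[15:12]=0x1: jmp/J
  imm: (w>>0)&0xfff=0x4 → #4
  target = base 0xc446 + off 0x02 + 2 + imm 4 = 0xc44e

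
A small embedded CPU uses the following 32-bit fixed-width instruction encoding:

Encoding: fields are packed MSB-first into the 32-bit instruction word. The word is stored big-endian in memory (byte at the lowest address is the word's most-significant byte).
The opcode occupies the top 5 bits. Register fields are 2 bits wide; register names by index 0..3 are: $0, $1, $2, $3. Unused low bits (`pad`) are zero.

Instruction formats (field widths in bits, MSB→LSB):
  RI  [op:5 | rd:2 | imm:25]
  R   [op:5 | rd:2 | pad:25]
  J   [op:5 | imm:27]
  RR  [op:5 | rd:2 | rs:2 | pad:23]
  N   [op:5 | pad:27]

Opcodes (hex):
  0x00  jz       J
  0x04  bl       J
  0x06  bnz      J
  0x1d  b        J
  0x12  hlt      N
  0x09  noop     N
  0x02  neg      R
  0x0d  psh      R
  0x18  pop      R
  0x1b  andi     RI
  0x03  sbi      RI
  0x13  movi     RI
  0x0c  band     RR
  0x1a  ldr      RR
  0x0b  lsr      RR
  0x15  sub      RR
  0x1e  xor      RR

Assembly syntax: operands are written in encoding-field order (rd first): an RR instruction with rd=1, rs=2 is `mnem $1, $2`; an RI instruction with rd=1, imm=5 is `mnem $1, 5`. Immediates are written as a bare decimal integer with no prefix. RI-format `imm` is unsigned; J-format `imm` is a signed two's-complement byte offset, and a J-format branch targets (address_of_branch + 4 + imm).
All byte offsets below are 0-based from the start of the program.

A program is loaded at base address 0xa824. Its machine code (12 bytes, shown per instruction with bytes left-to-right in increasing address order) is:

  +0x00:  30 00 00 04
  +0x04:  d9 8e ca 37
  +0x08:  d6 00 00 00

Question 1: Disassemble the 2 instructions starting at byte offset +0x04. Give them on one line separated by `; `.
@+04  big-endian(d9 8e ca 37) = 0xd98eca37
  op=0xd98eca37>>27=0x1b ⇒ andi (RI)
  rd@[26:25]=0x0 ⇒ $0
  imm@[24:0]=0x18eca37 ⇒ 26135095
@+08  big-endian(d6 00 00 00) = 0xd6000000
  op=0xd6000000>>27=0x1a ⇒ ldr (RR)
  rd@[26:25]=0x3 ⇒ $3
  rs@[24:23]=0x0 ⇒ $0

andi $0, 26135095; ldr $3, $0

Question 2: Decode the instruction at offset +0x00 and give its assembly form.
bnz 4

off 0x00: read 30 00 00 04 as big → 0x30000004
  opcode bits[31:27]=0x6: bnz/J
  imm@[26:0]=0x4 ⇒ 4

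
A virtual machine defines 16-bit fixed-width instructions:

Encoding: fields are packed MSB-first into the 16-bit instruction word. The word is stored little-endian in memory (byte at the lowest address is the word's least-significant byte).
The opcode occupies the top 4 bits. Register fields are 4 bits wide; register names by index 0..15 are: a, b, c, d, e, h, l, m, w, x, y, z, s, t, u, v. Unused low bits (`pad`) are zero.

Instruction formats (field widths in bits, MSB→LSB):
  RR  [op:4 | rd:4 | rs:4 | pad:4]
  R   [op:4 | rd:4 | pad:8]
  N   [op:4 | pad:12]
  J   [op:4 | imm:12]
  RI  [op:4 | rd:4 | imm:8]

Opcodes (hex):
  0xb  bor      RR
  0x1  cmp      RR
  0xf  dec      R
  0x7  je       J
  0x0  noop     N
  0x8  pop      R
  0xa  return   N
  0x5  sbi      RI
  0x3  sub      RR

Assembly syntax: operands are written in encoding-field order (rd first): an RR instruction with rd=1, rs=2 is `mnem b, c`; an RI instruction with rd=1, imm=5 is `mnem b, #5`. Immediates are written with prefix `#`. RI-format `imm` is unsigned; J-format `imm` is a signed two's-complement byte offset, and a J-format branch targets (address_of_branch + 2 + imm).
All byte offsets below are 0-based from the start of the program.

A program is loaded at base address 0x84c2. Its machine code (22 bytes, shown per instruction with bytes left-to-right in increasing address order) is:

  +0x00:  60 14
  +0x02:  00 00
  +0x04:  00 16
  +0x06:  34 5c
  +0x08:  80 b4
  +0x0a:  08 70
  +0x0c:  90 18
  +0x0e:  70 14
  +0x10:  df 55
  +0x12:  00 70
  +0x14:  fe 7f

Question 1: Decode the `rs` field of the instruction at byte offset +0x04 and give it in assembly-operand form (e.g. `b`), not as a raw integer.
off 0x04: read 00 16 as little → 0x1600
  opcode bits[15:12]=0x1: cmp/RR
  [11:8] rd=6 = l
  [7:4] rs=0 = a

a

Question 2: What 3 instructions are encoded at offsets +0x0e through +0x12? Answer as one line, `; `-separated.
cmp e, m; sbi h, #223; je #0

@+0e  little-endian(70 14) = 0x1470
  opcode bits[15:12]=0x1: cmp/RR
  rd: (w>>8)&0xf=0x4 → e
  rs: (w>>4)&0xf=0x7 → m
@+10  little-endian(df 55) = 0x55df
  opcode bits[15:12]=0x5: sbi/RI
  rd: (w>>8)&0xf=0x5 → h
  imm: (w>>0)&0xff=0xdf → #223
@+12  little-endian(00 70) = 0x7000
  opcode bits[15:12]=0x7: je/J
  imm: (w>>0)&0xfff=0x0 → #0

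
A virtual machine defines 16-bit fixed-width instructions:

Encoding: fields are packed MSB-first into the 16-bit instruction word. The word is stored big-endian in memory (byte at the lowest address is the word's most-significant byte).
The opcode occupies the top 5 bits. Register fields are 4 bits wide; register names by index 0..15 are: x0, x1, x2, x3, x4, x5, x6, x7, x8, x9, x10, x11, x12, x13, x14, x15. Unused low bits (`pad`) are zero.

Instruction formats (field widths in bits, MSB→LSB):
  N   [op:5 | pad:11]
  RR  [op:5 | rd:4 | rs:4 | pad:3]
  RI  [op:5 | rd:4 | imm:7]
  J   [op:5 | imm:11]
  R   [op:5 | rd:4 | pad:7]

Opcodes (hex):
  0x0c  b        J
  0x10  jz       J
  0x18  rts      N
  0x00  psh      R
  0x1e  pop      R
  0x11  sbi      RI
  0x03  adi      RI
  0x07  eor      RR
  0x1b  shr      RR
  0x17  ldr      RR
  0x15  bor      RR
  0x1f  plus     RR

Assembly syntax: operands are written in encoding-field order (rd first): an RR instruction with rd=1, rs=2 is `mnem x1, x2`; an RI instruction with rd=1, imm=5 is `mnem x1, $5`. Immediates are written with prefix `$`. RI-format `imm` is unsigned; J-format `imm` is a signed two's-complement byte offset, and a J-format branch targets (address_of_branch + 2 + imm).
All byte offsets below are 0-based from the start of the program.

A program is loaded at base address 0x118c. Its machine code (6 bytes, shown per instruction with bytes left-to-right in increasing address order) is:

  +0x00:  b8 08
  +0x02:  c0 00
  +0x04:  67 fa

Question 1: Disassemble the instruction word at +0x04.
off 0x04: read 67 fa as big → 0x67fa
  op=0x67fa>>11=0xc ⇒ b (J)
  imm: (w>>0)&0x7ff=0x7fa (s11→-6) → $-6

b $-6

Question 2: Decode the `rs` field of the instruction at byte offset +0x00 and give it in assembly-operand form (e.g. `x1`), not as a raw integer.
@+00  big-endian(b8 08) = 0xb808
  top 5b → 0x17 → ldr [RR]
  rd: (w>>7)&0xf=0x0 → x0
  rs: (w>>3)&0xf=0x1 → x1

x1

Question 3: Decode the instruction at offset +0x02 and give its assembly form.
rts

@+02  big-endian(c0 00) = 0xc000
  top 5b → 0x18 → rts [N]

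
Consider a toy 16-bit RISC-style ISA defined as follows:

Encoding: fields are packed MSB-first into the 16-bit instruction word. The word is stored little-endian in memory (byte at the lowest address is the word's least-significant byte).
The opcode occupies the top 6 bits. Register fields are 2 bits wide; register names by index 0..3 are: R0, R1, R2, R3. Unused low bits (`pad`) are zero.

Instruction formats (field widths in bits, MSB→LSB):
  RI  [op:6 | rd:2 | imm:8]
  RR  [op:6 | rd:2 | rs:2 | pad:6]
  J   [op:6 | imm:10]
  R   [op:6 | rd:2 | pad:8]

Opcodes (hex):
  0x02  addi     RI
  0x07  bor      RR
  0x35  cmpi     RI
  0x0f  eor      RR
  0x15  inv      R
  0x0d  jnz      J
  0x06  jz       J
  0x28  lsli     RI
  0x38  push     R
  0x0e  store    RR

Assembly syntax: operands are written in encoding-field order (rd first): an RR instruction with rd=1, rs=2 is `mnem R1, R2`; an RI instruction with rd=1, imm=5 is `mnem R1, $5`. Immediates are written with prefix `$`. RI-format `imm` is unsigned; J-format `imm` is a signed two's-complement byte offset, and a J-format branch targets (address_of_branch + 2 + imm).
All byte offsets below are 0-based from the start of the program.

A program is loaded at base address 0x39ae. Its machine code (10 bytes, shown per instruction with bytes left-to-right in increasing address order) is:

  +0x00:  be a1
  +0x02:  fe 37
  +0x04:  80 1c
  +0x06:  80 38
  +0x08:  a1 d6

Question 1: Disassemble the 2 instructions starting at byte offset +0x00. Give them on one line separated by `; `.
[00] be a1 → 0xa1be
  opcode bits[15:10]=0x28: lsli/RI
  rd@[9:8]=0x1 ⇒ R1
  imm@[7:0]=0xbe ⇒ $190
[02] fe 37 → 0x37fe
  opcode bits[15:10]=0xd: jnz/J
  imm@[9:0]=0x3fe (s10→-2) ⇒ $-2

lsli R1, $190; jnz $-2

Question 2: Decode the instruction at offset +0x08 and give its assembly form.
cmpi R2, $161

off 0x08: read a1 d6 as little → 0xd6a1
  top 6b → 0x35 → cmpi [RI]
  rd@[9:8]=0x2 ⇒ R2
  imm@[7:0]=0xa1 ⇒ $161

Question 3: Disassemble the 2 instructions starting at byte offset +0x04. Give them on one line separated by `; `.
bor R0, R2; store R0, R2

[04] 80 1c → 0x1c80
  op=0x1c80>>10=0x7 ⇒ bor (RR)
  rd@[9:8]=0x0 ⇒ R0
  rs@[7:6]=0x2 ⇒ R2
[06] 80 38 → 0x3880
  op=0x3880>>10=0xe ⇒ store (RR)
  rd@[9:8]=0x0 ⇒ R0
  rs@[7:6]=0x2 ⇒ R2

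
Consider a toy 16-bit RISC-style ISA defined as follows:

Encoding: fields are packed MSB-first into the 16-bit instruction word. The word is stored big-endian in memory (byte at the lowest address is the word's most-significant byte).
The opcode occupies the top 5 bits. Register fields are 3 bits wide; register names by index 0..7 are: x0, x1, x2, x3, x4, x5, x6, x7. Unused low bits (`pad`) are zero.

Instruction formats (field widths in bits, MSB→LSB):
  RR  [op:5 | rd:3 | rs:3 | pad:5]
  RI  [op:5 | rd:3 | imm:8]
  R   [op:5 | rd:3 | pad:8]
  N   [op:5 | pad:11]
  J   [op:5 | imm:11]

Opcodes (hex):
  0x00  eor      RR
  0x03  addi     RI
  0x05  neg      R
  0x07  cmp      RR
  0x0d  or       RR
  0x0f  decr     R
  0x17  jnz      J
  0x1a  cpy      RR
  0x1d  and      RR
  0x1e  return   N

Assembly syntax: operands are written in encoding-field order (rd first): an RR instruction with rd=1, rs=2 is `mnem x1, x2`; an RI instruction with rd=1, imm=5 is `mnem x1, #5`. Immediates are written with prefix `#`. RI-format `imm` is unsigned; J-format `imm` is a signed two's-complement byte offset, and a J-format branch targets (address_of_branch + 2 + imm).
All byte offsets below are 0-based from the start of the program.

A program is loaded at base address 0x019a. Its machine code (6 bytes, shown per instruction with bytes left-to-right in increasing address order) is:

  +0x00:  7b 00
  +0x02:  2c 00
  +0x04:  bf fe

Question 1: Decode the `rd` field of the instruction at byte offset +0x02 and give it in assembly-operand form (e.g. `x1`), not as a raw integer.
+0x02: 2c 00 ⇒ word 0x2c00 (big)
  op=0x2c00>>11=0x5 ⇒ neg (R)
  rd@[10:8]=0x4 ⇒ x4

x4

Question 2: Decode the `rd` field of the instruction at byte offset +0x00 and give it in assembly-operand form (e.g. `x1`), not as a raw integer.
x3

+0x00: 7b 00 ⇒ word 0x7b00 (big)
  top 5b → 0xf → decr [R]
  rd@[10:8]=0x3 ⇒ x3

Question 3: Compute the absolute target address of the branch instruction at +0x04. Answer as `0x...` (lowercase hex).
@+04  big-endian(bf fe) = 0xbffe
  opcode bits[15:11]=0x17: jnz/J
  imm: (w>>0)&0x7ff=0x7fe (s11→-2) → #-2
  target = base 0x019a + off 0x04 + 2 + imm -2 = 0x019e

0x019e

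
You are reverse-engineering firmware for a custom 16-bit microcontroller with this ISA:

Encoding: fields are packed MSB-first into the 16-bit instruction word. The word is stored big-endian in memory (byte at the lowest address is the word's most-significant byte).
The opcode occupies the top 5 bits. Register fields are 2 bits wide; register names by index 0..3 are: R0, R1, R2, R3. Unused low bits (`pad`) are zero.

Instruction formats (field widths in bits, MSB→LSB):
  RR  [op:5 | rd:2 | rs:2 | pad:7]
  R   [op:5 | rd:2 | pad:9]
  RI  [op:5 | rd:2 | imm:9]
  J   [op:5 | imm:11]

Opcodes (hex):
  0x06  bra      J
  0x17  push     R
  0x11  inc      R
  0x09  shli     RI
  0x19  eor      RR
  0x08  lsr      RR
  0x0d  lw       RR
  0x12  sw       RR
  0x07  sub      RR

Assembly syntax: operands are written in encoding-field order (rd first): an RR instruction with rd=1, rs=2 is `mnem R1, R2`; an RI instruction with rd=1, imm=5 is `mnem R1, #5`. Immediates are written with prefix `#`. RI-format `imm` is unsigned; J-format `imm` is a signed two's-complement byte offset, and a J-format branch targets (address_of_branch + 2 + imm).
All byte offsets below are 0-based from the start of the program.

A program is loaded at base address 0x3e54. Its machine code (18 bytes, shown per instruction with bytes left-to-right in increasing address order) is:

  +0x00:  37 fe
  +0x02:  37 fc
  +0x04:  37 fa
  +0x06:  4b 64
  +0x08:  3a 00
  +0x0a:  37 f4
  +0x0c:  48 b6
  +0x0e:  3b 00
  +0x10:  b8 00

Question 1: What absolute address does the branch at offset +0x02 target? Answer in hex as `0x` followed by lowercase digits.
+0x02: 37 fc ⇒ word 0x37fc (big)
  top 5b → 0x6 → bra [J]
  [10:0] imm=2044 (s11→-4) = #-4
  target = base 0x3e54 + off 0x02 + 2 + imm -4 = 0x3e54

0x3e54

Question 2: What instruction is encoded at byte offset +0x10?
@+10  big-endian(b8 00) = 0xb800
  top 5b → 0x17 → push [R]
  rd: (w>>9)&0x3=0x0 → R0

push R0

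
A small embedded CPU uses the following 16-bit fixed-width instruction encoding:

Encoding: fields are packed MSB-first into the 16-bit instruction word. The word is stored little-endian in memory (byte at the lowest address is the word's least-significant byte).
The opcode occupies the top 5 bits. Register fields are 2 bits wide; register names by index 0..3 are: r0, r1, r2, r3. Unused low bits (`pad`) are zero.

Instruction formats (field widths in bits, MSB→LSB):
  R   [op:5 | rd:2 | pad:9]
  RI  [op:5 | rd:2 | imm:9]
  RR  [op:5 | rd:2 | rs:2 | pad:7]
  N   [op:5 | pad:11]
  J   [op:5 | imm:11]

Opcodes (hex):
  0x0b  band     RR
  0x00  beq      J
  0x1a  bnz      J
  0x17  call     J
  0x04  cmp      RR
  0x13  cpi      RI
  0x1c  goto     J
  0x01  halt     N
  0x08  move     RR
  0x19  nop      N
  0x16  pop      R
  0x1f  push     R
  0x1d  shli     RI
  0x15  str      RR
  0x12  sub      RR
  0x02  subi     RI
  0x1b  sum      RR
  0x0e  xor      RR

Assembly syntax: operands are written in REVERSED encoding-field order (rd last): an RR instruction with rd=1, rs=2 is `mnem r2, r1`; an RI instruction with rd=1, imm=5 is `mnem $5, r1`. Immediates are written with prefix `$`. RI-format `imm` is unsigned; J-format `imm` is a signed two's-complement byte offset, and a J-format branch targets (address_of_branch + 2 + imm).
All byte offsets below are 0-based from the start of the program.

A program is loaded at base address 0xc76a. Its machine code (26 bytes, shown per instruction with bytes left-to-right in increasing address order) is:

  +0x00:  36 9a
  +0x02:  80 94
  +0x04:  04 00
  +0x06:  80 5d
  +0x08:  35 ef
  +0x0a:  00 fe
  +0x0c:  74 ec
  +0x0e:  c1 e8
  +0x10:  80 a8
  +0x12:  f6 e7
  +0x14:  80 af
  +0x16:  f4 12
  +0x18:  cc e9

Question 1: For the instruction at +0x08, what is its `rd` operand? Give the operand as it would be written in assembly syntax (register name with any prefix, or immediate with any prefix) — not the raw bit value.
off 0x08: read 35 ef as little → 0xef35
  top 5b → 0x1d → shli [RI]
  rd@[10:9]=0x3 ⇒ r3
  imm@[8:0]=0x135 ⇒ $309

r3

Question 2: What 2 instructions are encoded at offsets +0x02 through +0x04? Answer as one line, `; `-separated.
sub r1, r2; beq $4

[02] 80 94 → 0x9480
  op=0x9480>>11=0x12 ⇒ sub (RR)
  rd: (w>>9)&0x3=0x2 → r2
  rs: (w>>7)&0x3=0x1 → r1
[04] 04 00 → 0x0004
  op=0x0004>>11=0x0 ⇒ beq (J)
  imm: (w>>0)&0x7ff=0x4 → $4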